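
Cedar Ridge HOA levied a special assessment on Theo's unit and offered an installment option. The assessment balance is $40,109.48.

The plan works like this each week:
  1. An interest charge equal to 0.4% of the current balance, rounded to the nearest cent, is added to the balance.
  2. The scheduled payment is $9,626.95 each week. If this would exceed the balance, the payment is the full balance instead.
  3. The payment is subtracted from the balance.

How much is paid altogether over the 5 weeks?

Week 1: $40,109.48 +$160.44 interest = $40,269.92; pay $9,626.95 → $30,642.97
Week 2: $30,642.97 +$122.57 interest = $30,765.54; pay $9,626.95 → $21,138.59
Week 3: $21,138.59 +$84.55 interest = $21,223.14; pay $9,626.95 → $11,596.19
Week 4: $11,596.19 +$46.38 interest = $11,642.57; pay $9,626.95 → $2,015.62
Week 5: $2,015.62 +$8.06 interest = $2,023.68; pay $2,023.68 → $0.00
Total paid: $40,531.48

$40,531.48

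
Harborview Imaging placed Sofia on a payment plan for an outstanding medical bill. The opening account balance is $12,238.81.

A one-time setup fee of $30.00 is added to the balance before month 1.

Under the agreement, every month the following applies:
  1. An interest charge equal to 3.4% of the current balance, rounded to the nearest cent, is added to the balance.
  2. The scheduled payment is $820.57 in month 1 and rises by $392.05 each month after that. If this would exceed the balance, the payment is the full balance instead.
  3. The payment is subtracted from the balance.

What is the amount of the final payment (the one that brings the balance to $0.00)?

$438.48

Month 1: $12,268.81 +$417.14 interest = $12,685.95; pay $820.57 → $11,865.38
Month 2: $11,865.38 +$403.42 interest = $12,268.80; pay $1,212.62 → $11,056.18
Month 3: $11,056.18 +$375.91 interest = $11,432.09; pay $1,604.67 → $9,827.42
Month 4: $9,827.42 +$334.13 interest = $10,161.55; pay $1,996.72 → $8,164.83
Month 5: $8,164.83 +$277.60 interest = $8,442.43; pay $2,388.77 → $6,053.66
Month 6: $6,053.66 +$205.82 interest = $6,259.48; pay $2,780.82 → $3,478.66
Month 7: $3,478.66 +$118.27 interest = $3,596.93; pay $3,172.87 → $424.06
Month 8: $424.06 +$14.42 interest = $438.48; pay $438.48 → $0.00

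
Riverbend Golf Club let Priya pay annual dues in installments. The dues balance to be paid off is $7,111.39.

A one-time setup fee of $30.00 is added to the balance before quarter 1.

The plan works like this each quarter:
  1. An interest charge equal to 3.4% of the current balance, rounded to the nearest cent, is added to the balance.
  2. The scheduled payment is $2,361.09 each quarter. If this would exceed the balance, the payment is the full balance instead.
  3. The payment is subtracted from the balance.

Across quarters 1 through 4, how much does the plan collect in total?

$7,670.62

Quarter 1: $7,141.39 +$242.81 interest = $7,384.20; pay $2,361.09 → $5,023.11
Quarter 2: $5,023.11 +$170.79 interest = $5,193.90; pay $2,361.09 → $2,832.81
Quarter 3: $2,832.81 +$96.32 interest = $2,929.13; pay $2,361.09 → $568.04
Quarter 4: $568.04 +$19.31 interest = $587.35; pay $587.35 → $0.00
Total paid: $7,670.62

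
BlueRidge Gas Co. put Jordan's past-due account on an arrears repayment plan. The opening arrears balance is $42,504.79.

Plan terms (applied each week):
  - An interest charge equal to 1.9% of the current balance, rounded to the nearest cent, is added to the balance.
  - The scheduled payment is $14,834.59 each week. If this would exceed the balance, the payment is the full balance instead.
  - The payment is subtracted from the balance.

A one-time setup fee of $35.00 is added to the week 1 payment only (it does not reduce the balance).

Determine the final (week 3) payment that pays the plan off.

$14,453.78

# | Opening | Interest | Payment | Fee | End bal
1 | $42,504.79 | $807.59 | $14,834.59 | $35.00 | $28,477.79
2 | $28,477.79 | $541.08 | $14,834.59 | — | $14,184.28
3 | $14,184.28 | $269.50 | $14,453.78 | — | $0.00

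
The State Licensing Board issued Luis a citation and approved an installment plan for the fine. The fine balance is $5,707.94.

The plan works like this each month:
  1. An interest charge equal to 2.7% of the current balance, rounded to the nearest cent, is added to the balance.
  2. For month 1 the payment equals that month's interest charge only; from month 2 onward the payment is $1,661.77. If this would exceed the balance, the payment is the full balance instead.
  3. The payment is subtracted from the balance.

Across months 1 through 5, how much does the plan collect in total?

Month 1: $5,707.94 +$154.11 interest = $5,862.05; pay $154.11 → $5,707.94
Month 2: $5,707.94 +$154.11 interest = $5,862.05; pay $1,661.77 → $4,200.28
Month 3: $4,200.28 +$113.41 interest = $4,313.69; pay $1,661.77 → $2,651.92
Month 4: $2,651.92 +$71.60 interest = $2,723.52; pay $1,661.77 → $1,061.75
Month 5: $1,061.75 +$28.67 interest = $1,090.42; pay $1,090.42 → $0.00
Total paid: $6,229.84

$6,229.84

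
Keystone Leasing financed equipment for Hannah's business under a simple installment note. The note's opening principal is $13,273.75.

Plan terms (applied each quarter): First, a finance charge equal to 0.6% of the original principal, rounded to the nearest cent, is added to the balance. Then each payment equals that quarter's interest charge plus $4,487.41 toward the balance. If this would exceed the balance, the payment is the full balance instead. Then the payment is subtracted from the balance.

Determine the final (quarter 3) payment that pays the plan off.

Quarter 1: $13,273.75 +$79.64 interest = $13,353.39; pay $4,567.05 → $8,786.34
Quarter 2: $8,786.34 +$79.64 interest = $8,865.98; pay $4,567.05 → $4,298.93
Quarter 3: $4,298.93 +$79.64 interest = $4,378.57; pay $4,378.57 → $0.00

$4,378.57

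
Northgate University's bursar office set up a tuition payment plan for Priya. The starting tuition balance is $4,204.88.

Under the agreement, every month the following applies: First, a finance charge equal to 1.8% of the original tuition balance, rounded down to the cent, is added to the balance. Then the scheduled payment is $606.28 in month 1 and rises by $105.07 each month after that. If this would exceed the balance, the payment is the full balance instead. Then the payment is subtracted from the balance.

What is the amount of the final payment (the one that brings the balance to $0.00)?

$576.86

Month 1: $4,204.88 +$75.68 interest = $4,280.56; pay $606.28 → $3,674.28
Month 2: $3,674.28 +$75.68 interest = $3,749.96; pay $711.35 → $3,038.61
Month 3: $3,038.61 +$75.68 interest = $3,114.29; pay $816.42 → $2,297.87
Month 4: $2,297.87 +$75.68 interest = $2,373.55; pay $921.49 → $1,452.06
Month 5: $1,452.06 +$75.68 interest = $1,527.74; pay $1,026.56 → $501.18
Month 6: $501.18 +$75.68 interest = $576.86; pay $576.86 → $0.00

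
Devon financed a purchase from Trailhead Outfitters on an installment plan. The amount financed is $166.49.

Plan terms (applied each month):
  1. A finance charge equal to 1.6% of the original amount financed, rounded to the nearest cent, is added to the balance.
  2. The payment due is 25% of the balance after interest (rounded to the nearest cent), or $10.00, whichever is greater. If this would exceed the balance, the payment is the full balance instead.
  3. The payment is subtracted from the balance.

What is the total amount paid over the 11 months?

$195.75

# | Opening | Interest | Payment | End bal
1 | $166.49 | $2.66 | $42.29 | $126.86
2 | $126.86 | $2.66 | $32.38 | $97.14
3 | $97.14 | $2.66 | $24.95 | $74.85
4 | $74.85 | $2.66 | $19.38 | $58.13
5 | $58.13 | $2.66 | $15.20 | $45.59
6 | $45.59 | $2.66 | $12.06 | $36.19
7 | $36.19 | $2.66 | $10.00 | $28.85
8 | $28.85 | $2.66 | $10.00 | $21.51
9 | $21.51 | $2.66 | $10.00 | $14.17
10 | $14.17 | $2.66 | $10.00 | $6.83
11 | $6.83 | $2.66 | $9.49 | $0.00
Total paid: $195.75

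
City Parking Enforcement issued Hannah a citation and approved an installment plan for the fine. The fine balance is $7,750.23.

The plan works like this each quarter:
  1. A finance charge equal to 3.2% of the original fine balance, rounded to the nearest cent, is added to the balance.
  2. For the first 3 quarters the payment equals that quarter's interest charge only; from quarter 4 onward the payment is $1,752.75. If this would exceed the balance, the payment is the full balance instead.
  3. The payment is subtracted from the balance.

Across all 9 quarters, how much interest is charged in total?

$2,232.09

Quarter 1: opening $7,750.23; interest $248.01 → $7,998.24; payment $248.01; balance $7,750.23
Quarter 2: opening $7,750.23; interest $248.01 → $7,998.24; payment $248.01; balance $7,750.23
Quarter 3: opening $7,750.23; interest $248.01 → $7,998.24; payment $248.01; balance $7,750.23
Quarter 4: opening $7,750.23; interest $248.01 → $7,998.24; payment $1,752.75; balance $6,245.49
Quarter 5: opening $6,245.49; interest $248.01 → $6,493.50; payment $1,752.75; balance $4,740.75
Quarter 6: opening $4,740.75; interest $248.01 → $4,988.76; payment $1,752.75; balance $3,236.01
Quarter 7: opening $3,236.01; interest $248.01 → $3,484.02; payment $1,752.75; balance $1,731.27
Quarter 8: opening $1,731.27; interest $248.01 → $1,979.28; payment $1,752.75; balance $226.53
Quarter 9: opening $226.53; interest $248.01 → $474.54; payment $474.54; balance $0.00
Total interest: $248.01 + $248.01 + $248.01 + $248.01 + $248.01 + $248.01 + $248.01 + $248.01 + $248.01 = $2,232.09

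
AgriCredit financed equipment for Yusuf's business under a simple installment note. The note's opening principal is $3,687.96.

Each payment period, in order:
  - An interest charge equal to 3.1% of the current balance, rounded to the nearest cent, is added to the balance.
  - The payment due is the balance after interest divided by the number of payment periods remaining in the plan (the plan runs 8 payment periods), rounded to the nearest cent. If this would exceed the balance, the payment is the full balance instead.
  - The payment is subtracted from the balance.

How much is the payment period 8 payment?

Payment period 1: opening $3,687.96; interest $114.33 → $3,802.29; payment $475.29; balance $3,327.00
Payment period 2: opening $3,327.00; interest $103.14 → $3,430.14; payment $490.02; balance $2,940.12
Payment period 3: opening $2,940.12; interest $91.14 → $3,031.26; payment $505.21; balance $2,526.05
Payment period 4: opening $2,526.05; interest $78.31 → $2,604.36; payment $520.87; balance $2,083.49
Payment period 5: opening $2,083.49; interest $64.59 → $2,148.08; payment $537.02; balance $1,611.06
Payment period 6: opening $1,611.06; interest $49.94 → $1,661.00; payment $553.67; balance $1,107.33
Payment period 7: opening $1,107.33; interest $34.33 → $1,141.66; payment $570.83; balance $570.83
Payment period 8: opening $570.83; interest $17.70 → $588.53; payment $588.53; balance $0.00

$588.53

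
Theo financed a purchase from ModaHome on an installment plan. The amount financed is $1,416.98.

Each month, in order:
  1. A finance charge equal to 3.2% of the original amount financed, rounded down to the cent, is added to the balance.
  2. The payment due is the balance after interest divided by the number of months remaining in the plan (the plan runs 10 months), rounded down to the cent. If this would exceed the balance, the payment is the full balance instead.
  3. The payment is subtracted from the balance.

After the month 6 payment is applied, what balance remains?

$720.17

Month 1: $1,416.98 +$45.34 interest = $1,462.32; pay $146.23 → $1,316.09
Month 2: $1,316.09 +$45.34 interest = $1,361.43; pay $151.27 → $1,210.16
Month 3: $1,210.16 +$45.34 interest = $1,255.50; pay $156.93 → $1,098.57
Month 4: $1,098.57 +$45.34 interest = $1,143.91; pay $163.41 → $980.50
Month 5: $980.50 +$45.34 interest = $1,025.84; pay $170.97 → $854.87
Month 6: $854.87 +$45.34 interest = $900.21; pay $180.04 → $720.17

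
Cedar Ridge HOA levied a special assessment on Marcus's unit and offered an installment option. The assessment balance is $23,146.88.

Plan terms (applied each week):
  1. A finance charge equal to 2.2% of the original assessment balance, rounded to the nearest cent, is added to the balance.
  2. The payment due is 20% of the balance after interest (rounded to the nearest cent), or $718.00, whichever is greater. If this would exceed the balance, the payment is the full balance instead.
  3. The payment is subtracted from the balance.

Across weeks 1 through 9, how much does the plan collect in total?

$22,859.70

# | Opening | Interest | Payment | End bal
1 | $23,146.88 | $509.23 | $4,731.22 | $18,924.89
2 | $18,924.89 | $509.23 | $3,886.82 | $15,547.30
3 | $15,547.30 | $509.23 | $3,211.31 | $12,845.22
4 | $12,845.22 | $509.23 | $2,670.89 | $10,683.56
5 | $10,683.56 | $509.23 | $2,238.56 | $8,954.23
6 | $8,954.23 | $509.23 | $1,892.69 | $7,570.77
7 | $7,570.77 | $509.23 | $1,616.00 | $6,464.00
8 | $6,464.00 | $509.23 | $1,394.65 | $5,578.58
9 | $5,578.58 | $509.23 | $1,217.56 | $4,870.25
Total paid: $22,859.70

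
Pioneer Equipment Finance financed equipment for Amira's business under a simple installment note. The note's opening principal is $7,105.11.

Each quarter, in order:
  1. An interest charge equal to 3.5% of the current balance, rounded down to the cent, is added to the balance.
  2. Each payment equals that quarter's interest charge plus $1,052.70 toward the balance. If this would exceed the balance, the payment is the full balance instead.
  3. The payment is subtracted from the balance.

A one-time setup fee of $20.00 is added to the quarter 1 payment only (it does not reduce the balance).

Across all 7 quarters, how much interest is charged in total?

# | Opening | Interest | Payment | Fee | End bal
1 | $7,105.11 | $248.67 | $1,301.37 | $20.00 | $6,052.41
2 | $6,052.41 | $211.83 | $1,264.53 | — | $4,999.71
3 | $4,999.71 | $174.98 | $1,227.68 | — | $3,947.01
4 | $3,947.01 | $138.14 | $1,190.84 | — | $2,894.31
5 | $2,894.31 | $101.30 | $1,154.00 | — | $1,841.61
6 | $1,841.61 | $64.45 | $1,117.15 | — | $788.91
7 | $788.91 | $27.61 | $816.52 | — | $0.00
Total interest: $248.67 + $211.83 + $174.98 + $138.14 + $101.30 + $64.45 + $27.61 = $966.98

$966.98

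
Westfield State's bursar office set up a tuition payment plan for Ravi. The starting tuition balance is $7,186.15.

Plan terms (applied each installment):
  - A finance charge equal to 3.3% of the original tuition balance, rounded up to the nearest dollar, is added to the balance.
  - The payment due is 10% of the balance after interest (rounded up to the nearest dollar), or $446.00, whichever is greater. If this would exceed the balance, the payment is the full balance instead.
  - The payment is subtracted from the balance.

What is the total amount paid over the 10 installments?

Installment 1: opening $7,186.15; interest $238.00 → $7,424.15; payment $743.00; balance $6,681.15
Installment 2: opening $6,681.15; interest $238.00 → $6,919.15; payment $692.00; balance $6,227.15
Installment 3: opening $6,227.15; interest $238.00 → $6,465.15; payment $647.00; balance $5,818.15
Installment 4: opening $5,818.15; interest $238.00 → $6,056.15; payment $606.00; balance $5,450.15
Installment 5: opening $5,450.15; interest $238.00 → $5,688.15; payment $569.00; balance $5,119.15
Installment 6: opening $5,119.15; interest $238.00 → $5,357.15; payment $536.00; balance $4,821.15
Installment 7: opening $4,821.15; interest $238.00 → $5,059.15; payment $506.00; balance $4,553.15
Installment 8: opening $4,553.15; interest $238.00 → $4,791.15; payment $480.00; balance $4,311.15
Installment 9: opening $4,311.15; interest $238.00 → $4,549.15; payment $455.00; balance $4,094.15
Installment 10: opening $4,094.15; interest $238.00 → $4,332.15; payment $446.00; balance $3,886.15
Total paid: $5,680.00

$5,680.00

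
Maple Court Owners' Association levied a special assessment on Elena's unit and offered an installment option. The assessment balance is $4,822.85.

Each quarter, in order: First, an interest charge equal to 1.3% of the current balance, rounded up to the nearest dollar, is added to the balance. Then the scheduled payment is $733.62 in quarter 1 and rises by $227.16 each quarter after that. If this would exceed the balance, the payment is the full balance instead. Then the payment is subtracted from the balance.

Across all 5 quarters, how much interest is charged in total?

# | Opening | Interest | Payment | End bal
1 | $4,822.85 | $63.00 | $733.62 | $4,152.23
2 | $4,152.23 | $54.00 | $960.78 | $3,245.45
3 | $3,245.45 | $43.00 | $1,187.94 | $2,100.51
4 | $2,100.51 | $28.00 | $1,415.10 | $713.41
5 | $713.41 | $10.00 | $723.41 | $0.00
Total interest: $63.00 + $54.00 + $43.00 + $28.00 + $10.00 = $198.00

$198.00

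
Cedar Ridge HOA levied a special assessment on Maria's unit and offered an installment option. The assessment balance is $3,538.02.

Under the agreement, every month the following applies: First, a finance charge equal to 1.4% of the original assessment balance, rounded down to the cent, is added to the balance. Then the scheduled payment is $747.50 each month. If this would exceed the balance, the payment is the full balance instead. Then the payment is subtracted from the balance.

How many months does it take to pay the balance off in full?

6

Month 1: opening $3,538.02; interest $49.53 → $3,587.55; payment $747.50; balance $2,840.05
Month 2: opening $2,840.05; interest $49.53 → $2,889.58; payment $747.50; balance $2,142.08
Month 3: opening $2,142.08; interest $49.53 → $2,191.61; payment $747.50; balance $1,444.11
Month 4: opening $1,444.11; interest $49.53 → $1,493.64; payment $747.50; balance $746.14
Month 5: opening $746.14; interest $49.53 → $795.67; payment $747.50; balance $48.17
Month 6: opening $48.17; interest $49.53 → $97.70; payment $97.70; balance $0.00
Balance reaches $0.00 in month 6.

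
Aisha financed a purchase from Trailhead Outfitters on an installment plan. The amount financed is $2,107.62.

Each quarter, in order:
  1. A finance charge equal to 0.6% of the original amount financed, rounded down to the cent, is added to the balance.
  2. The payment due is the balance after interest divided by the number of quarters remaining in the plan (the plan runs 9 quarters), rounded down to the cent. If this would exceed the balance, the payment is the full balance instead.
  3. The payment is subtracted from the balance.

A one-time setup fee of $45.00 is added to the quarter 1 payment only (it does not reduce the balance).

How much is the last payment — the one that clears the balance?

# | Opening | Interest | Payment | Fee | End bal
1 | $2,107.62 | $12.64 | $235.58 | $45.00 | $1,884.68
2 | $1,884.68 | $12.64 | $237.16 | — | $1,660.16
3 | $1,660.16 | $12.64 | $238.97 | — | $1,433.83
4 | $1,433.83 | $12.64 | $241.07 | — | $1,205.40
5 | $1,205.40 | $12.64 | $243.60 | — | $974.44
6 | $974.44 | $12.64 | $246.77 | — | $740.31
7 | $740.31 | $12.64 | $250.98 | — | $501.97
8 | $501.97 | $12.64 | $257.30 | — | $257.31
9 | $257.31 | $12.64 | $269.95 | — | $0.00

$269.95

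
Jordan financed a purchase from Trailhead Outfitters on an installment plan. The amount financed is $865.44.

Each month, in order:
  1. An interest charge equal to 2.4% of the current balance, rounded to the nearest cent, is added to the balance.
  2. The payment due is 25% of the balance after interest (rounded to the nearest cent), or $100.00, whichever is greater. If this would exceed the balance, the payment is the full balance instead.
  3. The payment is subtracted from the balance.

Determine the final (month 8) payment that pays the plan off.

Month 1: $865.44 +$20.77 interest = $886.21; pay $221.55 → $664.66
Month 2: $664.66 +$15.95 interest = $680.61; pay $170.15 → $510.46
Month 3: $510.46 +$12.25 interest = $522.71; pay $130.68 → $392.03
Month 4: $392.03 +$9.41 interest = $401.44; pay $100.36 → $301.08
Month 5: $301.08 +$7.23 interest = $308.31; pay $100.00 → $208.31
Month 6: $208.31 +$5.00 interest = $213.31; pay $100.00 → $113.31
Month 7: $113.31 +$2.72 interest = $116.03; pay $100.00 → $16.03
Month 8: $16.03 +$0.38 interest = $16.41; pay $16.41 → $0.00

$16.41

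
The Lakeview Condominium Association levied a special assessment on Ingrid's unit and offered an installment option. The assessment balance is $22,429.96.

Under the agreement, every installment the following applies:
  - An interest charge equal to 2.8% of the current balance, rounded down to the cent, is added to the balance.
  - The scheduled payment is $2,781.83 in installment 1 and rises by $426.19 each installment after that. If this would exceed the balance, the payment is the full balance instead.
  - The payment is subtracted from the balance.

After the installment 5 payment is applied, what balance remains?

Installment 1: $22,429.96 +$628.03 interest = $23,057.99; pay $2,781.83 → $20,276.16
Installment 2: $20,276.16 +$567.73 interest = $20,843.89; pay $3,208.02 → $17,635.87
Installment 3: $17,635.87 +$493.80 interest = $18,129.67; pay $3,634.21 → $14,495.46
Installment 4: $14,495.46 +$405.87 interest = $14,901.33; pay $4,060.40 → $10,840.93
Installment 5: $10,840.93 +$303.54 interest = $11,144.47; pay $4,486.59 → $6,657.88

$6,657.88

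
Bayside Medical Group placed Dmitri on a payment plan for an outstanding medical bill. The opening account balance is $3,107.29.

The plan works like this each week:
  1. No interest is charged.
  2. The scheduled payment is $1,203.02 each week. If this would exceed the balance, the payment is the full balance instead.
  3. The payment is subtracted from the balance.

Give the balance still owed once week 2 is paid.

Week 1: opening $3,107.29; payment $1,203.02; balance $1,904.27
Week 2: opening $1,904.27; payment $1,203.02; balance $701.25

$701.25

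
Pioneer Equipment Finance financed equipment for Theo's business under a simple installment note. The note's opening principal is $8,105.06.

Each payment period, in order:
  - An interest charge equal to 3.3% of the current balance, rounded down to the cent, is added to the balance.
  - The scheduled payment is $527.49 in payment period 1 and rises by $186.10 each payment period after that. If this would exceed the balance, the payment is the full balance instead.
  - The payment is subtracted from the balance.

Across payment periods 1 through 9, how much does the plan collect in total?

$9,636.03

# | Opening | Interest | Payment | End bal
1 | $8,105.06 | $267.46 | $527.49 | $7,845.03
2 | $7,845.03 | $258.88 | $713.59 | $7,390.32
3 | $7,390.32 | $243.88 | $899.69 | $6,734.51
4 | $6,734.51 | $222.23 | $1,085.79 | $5,870.95
5 | $5,870.95 | $193.74 | $1,271.89 | $4,792.80
6 | $4,792.80 | $158.16 | $1,457.99 | $3,492.97
7 | $3,492.97 | $115.26 | $1,644.09 | $1,964.14
8 | $1,964.14 | $64.81 | $1,830.19 | $198.76
9 | $198.76 | $6.55 | $205.31 | $0.00
Total paid: $9,636.03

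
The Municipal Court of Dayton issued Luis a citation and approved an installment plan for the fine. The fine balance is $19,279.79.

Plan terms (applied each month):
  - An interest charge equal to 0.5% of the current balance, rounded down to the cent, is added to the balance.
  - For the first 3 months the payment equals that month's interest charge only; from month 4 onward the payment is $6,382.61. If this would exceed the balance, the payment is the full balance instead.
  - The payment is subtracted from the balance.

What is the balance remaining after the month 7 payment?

Month 1: opening $19,279.79; interest $96.39 → $19,376.18; payment $96.39; balance $19,279.79
Month 2: opening $19,279.79; interest $96.39 → $19,376.18; payment $96.39; balance $19,279.79
Month 3: opening $19,279.79; interest $96.39 → $19,376.18; payment $96.39; balance $19,279.79
Month 4: opening $19,279.79; interest $96.39 → $19,376.18; payment $6,382.61; balance $12,993.57
Month 5: opening $12,993.57; interest $64.96 → $13,058.53; payment $6,382.61; balance $6,675.92
Month 6: opening $6,675.92; interest $33.37 → $6,709.29; payment $6,382.61; balance $326.68
Month 7: opening $326.68; interest $1.63 → $328.31; payment $328.31; balance $0.00

$0.00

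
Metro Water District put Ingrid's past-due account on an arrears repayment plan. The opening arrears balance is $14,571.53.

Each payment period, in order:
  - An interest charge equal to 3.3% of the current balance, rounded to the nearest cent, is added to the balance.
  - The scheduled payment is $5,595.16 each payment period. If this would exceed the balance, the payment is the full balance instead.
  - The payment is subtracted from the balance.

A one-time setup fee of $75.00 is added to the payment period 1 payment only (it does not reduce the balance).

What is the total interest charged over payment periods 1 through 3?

$930.70

Payment period 1: $14,571.53 +$480.86 interest = $15,052.39; pay $5,595.16 (+ $75.00 fee) → $9,457.23
Payment period 2: $9,457.23 +$312.09 interest = $9,769.32; pay $5,595.16 → $4,174.16
Payment period 3: $4,174.16 +$137.75 interest = $4,311.91; pay $4,311.91 → $0.00
Total interest: $480.86 + $312.09 + $137.75 = $930.70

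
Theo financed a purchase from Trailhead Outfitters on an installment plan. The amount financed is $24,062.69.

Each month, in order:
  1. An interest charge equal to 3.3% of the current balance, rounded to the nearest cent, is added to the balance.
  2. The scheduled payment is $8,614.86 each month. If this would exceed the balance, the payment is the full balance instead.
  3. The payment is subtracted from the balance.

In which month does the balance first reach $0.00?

3

Month 1: $24,062.69 +$794.07 interest = $24,856.76; pay $8,614.86 → $16,241.90
Month 2: $16,241.90 +$535.98 interest = $16,777.88; pay $8,614.86 → $8,163.02
Month 3: $8,163.02 +$269.38 interest = $8,432.40; pay $8,432.40 → $0.00
Balance reaches $0.00 in month 3.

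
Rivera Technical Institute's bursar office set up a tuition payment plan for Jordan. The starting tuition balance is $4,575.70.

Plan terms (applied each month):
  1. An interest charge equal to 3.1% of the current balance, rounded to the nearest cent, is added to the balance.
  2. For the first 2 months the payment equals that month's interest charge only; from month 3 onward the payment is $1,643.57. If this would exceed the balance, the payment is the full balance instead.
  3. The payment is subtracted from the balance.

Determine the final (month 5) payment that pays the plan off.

$1,573.00

# | Opening | Interest | Payment | End bal
1 | $4,575.70 | $141.85 | $141.85 | $4,575.70
2 | $4,575.70 | $141.85 | $141.85 | $4,575.70
3 | $4,575.70 | $141.85 | $1,643.57 | $3,073.98
4 | $3,073.98 | $95.29 | $1,643.57 | $1,525.70
5 | $1,525.70 | $47.30 | $1,573.00 | $0.00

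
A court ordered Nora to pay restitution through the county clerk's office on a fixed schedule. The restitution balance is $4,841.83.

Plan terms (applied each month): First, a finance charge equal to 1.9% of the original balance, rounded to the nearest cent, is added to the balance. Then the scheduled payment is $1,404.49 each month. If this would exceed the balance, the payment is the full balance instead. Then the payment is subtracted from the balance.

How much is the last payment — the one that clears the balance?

$996.32

Month 1: $4,841.83 +$91.99 interest = $4,933.82; pay $1,404.49 → $3,529.33
Month 2: $3,529.33 +$91.99 interest = $3,621.32; pay $1,404.49 → $2,216.83
Month 3: $2,216.83 +$91.99 interest = $2,308.82; pay $1,404.49 → $904.33
Month 4: $904.33 +$91.99 interest = $996.32; pay $996.32 → $0.00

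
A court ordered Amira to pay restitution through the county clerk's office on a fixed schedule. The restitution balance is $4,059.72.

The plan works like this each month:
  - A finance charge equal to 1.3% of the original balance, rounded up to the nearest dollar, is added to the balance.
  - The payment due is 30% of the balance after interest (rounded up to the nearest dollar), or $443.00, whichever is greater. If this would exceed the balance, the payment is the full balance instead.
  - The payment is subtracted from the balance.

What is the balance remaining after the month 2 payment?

# | Opening | Interest | Payment | End bal
1 | $4,059.72 | $53.00 | $1,234.00 | $2,878.72
2 | $2,878.72 | $53.00 | $880.00 | $2,051.72

$2,051.72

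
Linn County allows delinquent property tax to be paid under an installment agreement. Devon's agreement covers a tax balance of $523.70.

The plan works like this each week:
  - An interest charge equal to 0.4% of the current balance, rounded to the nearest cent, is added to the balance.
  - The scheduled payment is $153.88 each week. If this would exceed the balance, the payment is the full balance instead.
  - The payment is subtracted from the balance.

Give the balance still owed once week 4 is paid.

$0.00

Week 1: $523.70 +$2.09 interest = $525.79; pay $153.88 → $371.91
Week 2: $371.91 +$1.49 interest = $373.40; pay $153.88 → $219.52
Week 3: $219.52 +$0.88 interest = $220.40; pay $153.88 → $66.52
Week 4: $66.52 +$0.27 interest = $66.79; pay $66.79 → $0.00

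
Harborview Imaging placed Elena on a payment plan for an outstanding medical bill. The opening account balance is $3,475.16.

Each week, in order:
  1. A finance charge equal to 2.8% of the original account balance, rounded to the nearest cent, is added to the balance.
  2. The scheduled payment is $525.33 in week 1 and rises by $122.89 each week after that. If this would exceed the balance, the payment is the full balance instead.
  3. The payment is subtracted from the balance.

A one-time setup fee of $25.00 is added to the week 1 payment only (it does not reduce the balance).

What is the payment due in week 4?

$894.00

Week 1: $3,475.16 +$97.30 interest = $3,572.46; pay $525.33 (+ $25.00 fee) → $3,047.13
Week 2: $3,047.13 +$97.30 interest = $3,144.43; pay $648.22 → $2,496.21
Week 3: $2,496.21 +$97.30 interest = $2,593.51; pay $771.11 → $1,822.40
Week 4: $1,822.40 +$97.30 interest = $1,919.70; pay $894.00 → $1,025.70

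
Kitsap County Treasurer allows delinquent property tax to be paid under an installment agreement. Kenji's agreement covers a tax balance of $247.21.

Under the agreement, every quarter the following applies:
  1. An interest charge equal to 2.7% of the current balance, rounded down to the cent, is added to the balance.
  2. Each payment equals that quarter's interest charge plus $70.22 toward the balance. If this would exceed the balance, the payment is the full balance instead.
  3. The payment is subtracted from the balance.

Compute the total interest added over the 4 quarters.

# | Opening | Interest | Payment | End bal
1 | $247.21 | $6.67 | $76.89 | $176.99
2 | $176.99 | $4.77 | $74.99 | $106.77
3 | $106.77 | $2.88 | $73.10 | $36.55
4 | $36.55 | $0.98 | $37.53 | $0.00
Total interest: $6.67 + $4.77 + $2.88 + $0.98 = $15.30

$15.30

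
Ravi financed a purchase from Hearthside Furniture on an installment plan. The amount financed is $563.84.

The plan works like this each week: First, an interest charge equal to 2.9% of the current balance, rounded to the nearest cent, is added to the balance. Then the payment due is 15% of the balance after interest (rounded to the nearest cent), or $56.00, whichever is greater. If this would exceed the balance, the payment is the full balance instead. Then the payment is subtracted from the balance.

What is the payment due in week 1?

Week 1: $563.84 +$16.35 interest = $580.19; pay $87.03 → $493.16

$87.03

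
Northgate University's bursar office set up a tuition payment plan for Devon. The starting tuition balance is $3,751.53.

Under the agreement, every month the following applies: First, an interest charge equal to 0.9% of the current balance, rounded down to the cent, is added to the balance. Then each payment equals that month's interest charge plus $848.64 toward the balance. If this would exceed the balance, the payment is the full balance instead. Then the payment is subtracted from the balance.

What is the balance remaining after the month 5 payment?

$0.00

Month 1: opening $3,751.53; interest $33.76 → $3,785.29; payment $882.40; balance $2,902.89
Month 2: opening $2,902.89; interest $26.12 → $2,929.01; payment $874.76; balance $2,054.25
Month 3: opening $2,054.25; interest $18.48 → $2,072.73; payment $867.12; balance $1,205.61
Month 4: opening $1,205.61; interest $10.85 → $1,216.46; payment $859.49; balance $356.97
Month 5: opening $356.97; interest $3.21 → $360.18; payment $360.18; balance $0.00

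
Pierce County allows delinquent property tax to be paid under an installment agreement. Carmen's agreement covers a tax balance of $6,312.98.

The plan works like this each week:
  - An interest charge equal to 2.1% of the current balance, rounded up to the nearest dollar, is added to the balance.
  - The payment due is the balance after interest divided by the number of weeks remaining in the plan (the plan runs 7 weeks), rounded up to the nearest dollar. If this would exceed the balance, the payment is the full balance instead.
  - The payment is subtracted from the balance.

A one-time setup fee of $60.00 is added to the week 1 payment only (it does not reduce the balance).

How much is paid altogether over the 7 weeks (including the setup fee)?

# | Opening | Interest | Payment | Fee | End bal
1 | $6,312.98 | $133.00 | $921.00 | $60.00 | $5,524.98
2 | $5,524.98 | $117.00 | $941.00 | — | $4,700.98
3 | $4,700.98 | $99.00 | $960.00 | — | $3,839.98
4 | $3,839.98 | $81.00 | $981.00 | — | $2,939.98
5 | $2,939.98 | $62.00 | $1,001.00 | — | $2,000.98
6 | $2,000.98 | $43.00 | $1,022.00 | — | $1,021.98
7 | $1,021.98 | $22.00 | $1,043.98 | — | $0.00
Total paid: $6,929.98

$6,929.98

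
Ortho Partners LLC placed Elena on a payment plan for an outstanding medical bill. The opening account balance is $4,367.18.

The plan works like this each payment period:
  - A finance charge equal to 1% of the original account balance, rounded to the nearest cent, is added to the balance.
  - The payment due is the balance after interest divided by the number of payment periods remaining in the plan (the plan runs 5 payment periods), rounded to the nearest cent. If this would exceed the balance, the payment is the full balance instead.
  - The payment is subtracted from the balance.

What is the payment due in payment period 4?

$929.48

Payment period 1: opening $4,367.18; interest $43.67 → $4,410.85; payment $882.17; balance $3,528.68
Payment period 2: opening $3,528.68; interest $43.67 → $3,572.35; payment $893.09; balance $2,679.26
Payment period 3: opening $2,679.26; interest $43.67 → $2,722.93; payment $907.64; balance $1,815.29
Payment period 4: opening $1,815.29; interest $43.67 → $1,858.96; payment $929.48; balance $929.48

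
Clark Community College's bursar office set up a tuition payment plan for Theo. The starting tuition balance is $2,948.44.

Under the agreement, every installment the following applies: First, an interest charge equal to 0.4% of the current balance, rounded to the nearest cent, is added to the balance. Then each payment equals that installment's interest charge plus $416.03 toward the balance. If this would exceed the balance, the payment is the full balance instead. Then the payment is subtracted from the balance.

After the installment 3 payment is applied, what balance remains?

Installment 1: $2,948.44 +$11.79 interest = $2,960.23; pay $427.82 → $2,532.41
Installment 2: $2,532.41 +$10.13 interest = $2,542.54; pay $426.16 → $2,116.38
Installment 3: $2,116.38 +$8.47 interest = $2,124.85; pay $424.50 → $1,700.35

$1,700.35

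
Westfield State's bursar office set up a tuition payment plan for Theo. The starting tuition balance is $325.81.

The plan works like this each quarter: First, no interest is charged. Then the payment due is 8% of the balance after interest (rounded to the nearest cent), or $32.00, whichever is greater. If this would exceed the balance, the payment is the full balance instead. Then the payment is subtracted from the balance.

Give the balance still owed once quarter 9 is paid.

Quarter 1: $325.81 − $32.00 → $293.81
Quarter 2: $293.81 − $32.00 → $261.81
Quarter 3: $261.81 − $32.00 → $229.81
Quarter 4: $229.81 − $32.00 → $197.81
Quarter 5: $197.81 − $32.00 → $165.81
Quarter 6: $165.81 − $32.00 → $133.81
Quarter 7: $133.81 − $32.00 → $101.81
Quarter 8: $101.81 − $32.00 → $69.81
Quarter 9: $69.81 − $32.00 → $37.81

$37.81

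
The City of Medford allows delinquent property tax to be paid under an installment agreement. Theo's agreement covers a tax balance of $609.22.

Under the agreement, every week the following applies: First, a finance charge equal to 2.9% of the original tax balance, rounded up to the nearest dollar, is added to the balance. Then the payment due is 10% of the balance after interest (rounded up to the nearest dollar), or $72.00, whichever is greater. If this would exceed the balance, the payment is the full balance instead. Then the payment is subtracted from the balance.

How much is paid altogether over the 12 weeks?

$825.22

Week 1: opening $609.22; interest $18.00 → $627.22; payment $72.00; balance $555.22
Week 2: opening $555.22; interest $18.00 → $573.22; payment $72.00; balance $501.22
Week 3: opening $501.22; interest $18.00 → $519.22; payment $72.00; balance $447.22
Week 4: opening $447.22; interest $18.00 → $465.22; payment $72.00; balance $393.22
Week 5: opening $393.22; interest $18.00 → $411.22; payment $72.00; balance $339.22
Week 6: opening $339.22; interest $18.00 → $357.22; payment $72.00; balance $285.22
Week 7: opening $285.22; interest $18.00 → $303.22; payment $72.00; balance $231.22
Week 8: opening $231.22; interest $18.00 → $249.22; payment $72.00; balance $177.22
Week 9: opening $177.22; interest $18.00 → $195.22; payment $72.00; balance $123.22
Week 10: opening $123.22; interest $18.00 → $141.22; payment $72.00; balance $69.22
Week 11: opening $69.22; interest $18.00 → $87.22; payment $72.00; balance $15.22
Week 12: opening $15.22; interest $18.00 → $33.22; payment $33.22; balance $0.00
Total paid: $825.22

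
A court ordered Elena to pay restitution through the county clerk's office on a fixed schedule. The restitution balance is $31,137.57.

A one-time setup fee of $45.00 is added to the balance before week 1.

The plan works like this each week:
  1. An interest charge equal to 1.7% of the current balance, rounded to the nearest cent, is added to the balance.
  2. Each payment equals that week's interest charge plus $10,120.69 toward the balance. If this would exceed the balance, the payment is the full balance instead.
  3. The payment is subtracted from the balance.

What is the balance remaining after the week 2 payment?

Week 1: $31,182.57 +$530.10 interest = $31,712.67; pay $10,650.79 → $21,061.88
Week 2: $21,061.88 +$358.05 interest = $21,419.93; pay $10,478.74 → $10,941.19

$10,941.19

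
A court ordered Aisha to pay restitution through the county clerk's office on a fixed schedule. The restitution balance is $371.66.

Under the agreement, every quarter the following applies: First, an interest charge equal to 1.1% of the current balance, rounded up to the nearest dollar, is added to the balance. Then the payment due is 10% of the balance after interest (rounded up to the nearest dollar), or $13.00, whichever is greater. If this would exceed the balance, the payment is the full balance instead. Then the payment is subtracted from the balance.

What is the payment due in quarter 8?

$20.00

# | Opening | Interest | Payment | End bal
1 | $371.66 | $5.00 | $38.00 | $338.66
2 | $338.66 | $4.00 | $35.00 | $307.66
3 | $307.66 | $4.00 | $32.00 | $279.66
4 | $279.66 | $4.00 | $29.00 | $254.66
5 | $254.66 | $3.00 | $26.00 | $231.66
6 | $231.66 | $3.00 | $24.00 | $210.66
7 | $210.66 | $3.00 | $22.00 | $191.66
8 | $191.66 | $3.00 | $20.00 | $174.66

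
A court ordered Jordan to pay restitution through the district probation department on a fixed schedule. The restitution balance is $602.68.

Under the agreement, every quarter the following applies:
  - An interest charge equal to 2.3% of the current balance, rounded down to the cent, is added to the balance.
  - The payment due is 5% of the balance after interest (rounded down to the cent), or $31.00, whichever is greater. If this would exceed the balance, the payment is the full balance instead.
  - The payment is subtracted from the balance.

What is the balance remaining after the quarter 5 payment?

Quarter 1: opening $602.68; interest $13.86 → $616.54; payment $31.00; balance $585.54
Quarter 2: opening $585.54; interest $13.46 → $599.00; payment $31.00; balance $568.00
Quarter 3: opening $568.00; interest $13.06 → $581.06; payment $31.00; balance $550.06
Quarter 4: opening $550.06; interest $12.65 → $562.71; payment $31.00; balance $531.71
Quarter 5: opening $531.71; interest $12.22 → $543.93; payment $31.00; balance $512.93

$512.93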